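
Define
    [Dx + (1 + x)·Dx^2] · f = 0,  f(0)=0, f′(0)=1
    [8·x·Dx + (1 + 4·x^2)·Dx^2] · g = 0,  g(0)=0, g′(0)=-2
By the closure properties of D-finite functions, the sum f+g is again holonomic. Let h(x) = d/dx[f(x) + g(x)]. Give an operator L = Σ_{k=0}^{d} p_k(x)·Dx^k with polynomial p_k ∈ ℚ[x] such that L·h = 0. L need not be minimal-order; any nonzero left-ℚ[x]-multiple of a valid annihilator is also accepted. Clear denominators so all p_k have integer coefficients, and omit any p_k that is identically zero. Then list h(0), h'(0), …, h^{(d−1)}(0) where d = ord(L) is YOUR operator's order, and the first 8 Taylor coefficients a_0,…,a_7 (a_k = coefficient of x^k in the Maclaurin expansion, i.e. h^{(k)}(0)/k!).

L = (-8 - 24·x + 96·x^2 + 32·x^3) + (-10 - 16·x + 72·x^2 + 192·x^3 + 64·x^4)·Dx + (-1 + 7·x + 8·x^2 + 32·x^3 + 48·x^4 + 16·x^5)·Dx^2  (order 2).
h: a_k = -1, -1, 9, -1, -31, -1, 129, -1, …
ICs: h(0) = -1, h′(0) = -1.

f: a_k = 0, 1, -1/2, 1/3, -1/4, 1/5, -1/6, 1/7, …
g: a_k = 0, -2, 0, 8/3, 0, -32/5, 0, 128/7, …
Sum ⇒ L₀ = lclm(L_f,L_g) in ℚ(x)⟨Dx⟩.
h=h₀': d/dx-closure on L₀ ⇒ L.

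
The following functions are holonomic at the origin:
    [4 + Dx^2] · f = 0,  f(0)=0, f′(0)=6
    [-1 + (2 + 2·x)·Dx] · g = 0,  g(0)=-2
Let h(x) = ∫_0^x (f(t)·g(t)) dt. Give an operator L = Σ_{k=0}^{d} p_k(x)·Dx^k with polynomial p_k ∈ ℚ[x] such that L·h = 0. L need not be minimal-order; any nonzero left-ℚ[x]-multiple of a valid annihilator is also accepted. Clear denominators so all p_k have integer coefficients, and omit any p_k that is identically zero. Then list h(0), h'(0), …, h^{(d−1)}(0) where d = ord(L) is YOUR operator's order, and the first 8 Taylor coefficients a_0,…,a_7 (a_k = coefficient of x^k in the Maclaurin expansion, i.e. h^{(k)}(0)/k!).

f: a_k = 0, 6, 0, -4, 0, 4/5, 0, -8/105, …
g: a_k = -2, -1, 1/4, -1/8, 5/64, -7/128, 21/512, -33/1024, …
L₀ := L_f ⊗_s L_g (sym. prod.), ord ≤ 2.
Integrate: L := L₀·Dx.
L = (19 + 32·x + 16·x^2)·Dx + (-4 - 4·x)·Dx^2 + (4 + 8·x + 4·x^2)·Dx^3  (order 3).
h: a_k = 0, 0, -6, -2, 19/8, 13/20, -341/960, -201/2240, …
ICs: h(0) = 0, h′(0) = 0, h′′(0) = -12.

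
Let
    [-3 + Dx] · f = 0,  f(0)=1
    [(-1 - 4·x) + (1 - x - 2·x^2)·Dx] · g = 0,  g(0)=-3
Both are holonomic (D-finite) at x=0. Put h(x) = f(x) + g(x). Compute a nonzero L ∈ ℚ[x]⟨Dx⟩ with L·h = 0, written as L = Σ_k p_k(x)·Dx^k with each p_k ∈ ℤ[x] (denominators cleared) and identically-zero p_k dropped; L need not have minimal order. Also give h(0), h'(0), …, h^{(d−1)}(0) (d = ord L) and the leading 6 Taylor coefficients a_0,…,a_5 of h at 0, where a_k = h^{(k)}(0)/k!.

L = (9 + 9·x + 126·x^2 + 72·x^3) + (3 - 30·x - 51·x^2 + 36·x^3 + 36·x^4)·Dx + (-2 + 9·x + 3·x^2 - 20·x^3 - 12·x^4)·Dx^2  (order 2).
h: a_k = -2, 0, -9/2, -21/2, -237/8, -2439/40, …
ICs: h(0) = -2, h′(0) = 0.

f: a_k = 1, 3, 9/2, 9/2, 27/8, 81/40, …
g: a_k = -3, -3, -9, -15, -33, -63, …
Weyl lclm of L_f,L_g ⇒ L₀ (ord ≤ 2).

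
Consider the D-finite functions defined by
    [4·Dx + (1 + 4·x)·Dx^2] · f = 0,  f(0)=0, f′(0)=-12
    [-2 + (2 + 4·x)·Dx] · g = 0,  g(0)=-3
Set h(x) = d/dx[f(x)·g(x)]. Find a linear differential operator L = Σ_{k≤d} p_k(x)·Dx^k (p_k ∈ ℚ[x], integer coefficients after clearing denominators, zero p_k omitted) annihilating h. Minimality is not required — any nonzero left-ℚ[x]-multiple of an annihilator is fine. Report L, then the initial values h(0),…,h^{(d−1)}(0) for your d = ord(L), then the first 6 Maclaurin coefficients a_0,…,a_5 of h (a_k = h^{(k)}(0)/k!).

L = (-11 - 8·x + 16·x^2) + (-14 - 36·x + 48·x^2 + 128·x^3)·Dx + (-1 - 4·x + 12·x^2 + 64·x^3 + 64·x^4)·Dx^2  (order 2).
h: a_k = 36, -72, 306, -1320, 11127/2, -115209/5, …
ICs: h(0) = 36, h′(0) = -72.

f: a_k = 0, -12, 24, -64, 192, -3072/5, …
g: a_k = -3, -3, 3/2, -3/2, 15/8, -21/8, …
f·g: L₀ = L_f ⊗_s L_g, ord ≤ 2·1.
Differentiate: ansatz ord ≤ ord L₀ ⇒ L.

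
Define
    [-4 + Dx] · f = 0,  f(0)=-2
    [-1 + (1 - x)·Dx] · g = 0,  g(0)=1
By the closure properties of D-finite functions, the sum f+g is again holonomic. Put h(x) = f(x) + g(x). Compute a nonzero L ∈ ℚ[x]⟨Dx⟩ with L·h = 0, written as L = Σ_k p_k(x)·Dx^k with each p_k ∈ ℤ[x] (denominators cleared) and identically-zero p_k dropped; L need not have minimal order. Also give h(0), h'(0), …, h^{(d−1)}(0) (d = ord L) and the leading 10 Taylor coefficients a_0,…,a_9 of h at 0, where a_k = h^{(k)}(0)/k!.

f: a_k = -2, -8, -16, -64/3, -64/3, -256/15, -512/45, -2048/315, -1024/315, -4096/2835, …
g: a_k = 1, 1, 1, 1, 1, 1, 1, 1, 1, 1, …
L₀ := lclm(L_f,L_g); ord L₀ ≤ 1+1.
L = (-8 + 16·x) + (14 - 32·x + 16·x^2)·Dx + (-3 + 7·x - 4·x^2)·Dx^2  (order 2).
h: a_k = -1, -7, -15, -61/3, -61/3, -241/15, -467/45, -1733/315, -709/315, -1261/2835, …
ICs: h(0) = -1, h′(0) = -7.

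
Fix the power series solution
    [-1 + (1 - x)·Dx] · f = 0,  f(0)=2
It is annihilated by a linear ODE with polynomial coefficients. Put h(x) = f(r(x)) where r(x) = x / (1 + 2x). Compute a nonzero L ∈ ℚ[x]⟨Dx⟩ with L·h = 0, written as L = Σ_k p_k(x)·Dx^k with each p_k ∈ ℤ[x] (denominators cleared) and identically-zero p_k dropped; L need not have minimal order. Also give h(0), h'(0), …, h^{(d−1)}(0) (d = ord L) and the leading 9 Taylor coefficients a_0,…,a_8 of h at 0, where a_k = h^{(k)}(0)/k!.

f: a_k = 2, 2, 2, 2, 2, 2, 2, 2, 2, …
Substitute x→r, Dx→(1/r')Dx; clear ⇒ L₀.
L = -1 + (1 + 3·x + 2·x^2)·Dx  (order 1).
h: a_k = 2, 2, -2, 2, -2, 2, -2, 2, -2, …
ICs: h(0) = 2.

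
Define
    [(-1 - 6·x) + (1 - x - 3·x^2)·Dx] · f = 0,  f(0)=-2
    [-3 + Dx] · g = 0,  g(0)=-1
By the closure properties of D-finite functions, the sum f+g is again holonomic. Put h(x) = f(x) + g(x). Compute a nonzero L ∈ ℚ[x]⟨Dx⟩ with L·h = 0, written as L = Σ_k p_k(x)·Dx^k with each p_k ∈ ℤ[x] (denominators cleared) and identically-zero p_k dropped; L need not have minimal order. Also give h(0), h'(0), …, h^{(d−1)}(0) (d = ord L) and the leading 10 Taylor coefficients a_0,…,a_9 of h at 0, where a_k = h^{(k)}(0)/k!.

f: a_k = -2, -2, -8, -14, -38, -80, -194, -434, -1016, -2318, …
g: a_k = -1, -3, -9/2, -9/2, -27/8, -81/40, -81/80, -243/560, -729/4480, -243/4480, …
Sum ⇒ L₀ = lclm(L_f,L_g) in ℚ(x)⟨Dx⟩.
L = (-15 - 9·x - 243·x^2 - 162·x^3) + (-1 + 36·x + 99·x^2 - 54·x^3 - 81·x^4)·Dx + (2 - 11·x - 6·x^2 + 36·x^3 + 27·x^4)·Dx^2  (order 2).
h: a_k = -3, -5, -25/2, -37/2, -331/8, -3281/40, -15601/80, -243283/560, -4552409/4480, -10384883/4480, …
ICs: h(0) = -3, h′(0) = -5.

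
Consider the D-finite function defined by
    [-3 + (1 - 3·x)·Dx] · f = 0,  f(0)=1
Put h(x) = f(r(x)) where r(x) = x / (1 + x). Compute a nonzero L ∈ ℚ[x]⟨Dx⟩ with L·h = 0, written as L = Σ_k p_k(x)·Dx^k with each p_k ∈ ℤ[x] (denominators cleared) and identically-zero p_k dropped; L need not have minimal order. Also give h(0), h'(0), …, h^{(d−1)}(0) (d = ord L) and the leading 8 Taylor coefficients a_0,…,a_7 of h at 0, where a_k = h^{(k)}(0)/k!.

f: a_k = 1, 3, 9, 27, 81, 243, 729, 2187, …
f∘r: x↦r, Dx↦Dx/r' in L_f ⇒ L₀.
L = 3 + (-1 + x + 2·x^2)·Dx  (order 1).
h: a_k = 1, 3, 6, 12, 24, 48, 96, 192, …
ICs: h(0) = 1.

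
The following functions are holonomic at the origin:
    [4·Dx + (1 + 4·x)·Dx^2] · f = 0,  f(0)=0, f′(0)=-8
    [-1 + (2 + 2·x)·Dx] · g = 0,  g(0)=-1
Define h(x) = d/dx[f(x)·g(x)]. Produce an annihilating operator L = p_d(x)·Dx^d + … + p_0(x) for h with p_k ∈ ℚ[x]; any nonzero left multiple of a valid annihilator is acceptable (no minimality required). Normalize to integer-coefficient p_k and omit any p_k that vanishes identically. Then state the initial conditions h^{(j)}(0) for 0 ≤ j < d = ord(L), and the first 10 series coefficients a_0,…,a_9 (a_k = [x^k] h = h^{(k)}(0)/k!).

L = (-83 - 40·x + 16·x^2) + (-196 - 372·x - 48·x^2 + 128·x^3)·Dx + (-20 - 104·x - 84·x^2 + 64·x^3 + 64·x^4)·Dx^2  (order 2).
h: a_k = 8, -24, 101, -1250/3, 81349/48, -547691/80, 52913387/1920, -372033667/3360, 12740089997/28672, -459788313275/258048, …
ICs: h(0) = 8, h′(0) = -24.

f: a_k = 0, -8, 16, -128/3, 128, -2048/5, 4096/3, -32768/7, 16384, -524288/9, …
g: a_k = -1, -1/2, 1/8, -1/16, 5/128, -7/256, 21/1024, -33/2048, 429/32768, -715/65536, …
f·g: L₀ = L_f ⊗_s L_g, ord ≤ 2·1.
Differentiate: ansatz ord ≤ ord L₀ ⇒ L.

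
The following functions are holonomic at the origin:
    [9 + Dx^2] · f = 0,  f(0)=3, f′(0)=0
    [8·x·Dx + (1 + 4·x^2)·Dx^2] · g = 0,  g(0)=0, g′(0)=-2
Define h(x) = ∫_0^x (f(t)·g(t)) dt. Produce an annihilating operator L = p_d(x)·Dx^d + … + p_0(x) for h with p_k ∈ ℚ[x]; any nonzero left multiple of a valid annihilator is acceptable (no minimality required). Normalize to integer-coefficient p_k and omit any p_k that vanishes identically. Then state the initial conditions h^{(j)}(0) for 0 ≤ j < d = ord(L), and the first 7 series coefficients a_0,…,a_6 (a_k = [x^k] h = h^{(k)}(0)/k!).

f: a_k = 3, 0, -27/2, 0, 81/8, 0, -243/80, …
g: a_k = 0, -2, 0, 8/3, 0, -32/5, 0, …
Product ⇒ symmetric product L₀, ord ≤ 4.
Integrate: L := L₀·Dx.
L = (2925 + 31536·x^2 + 95904·x^4 + 186624·x^6 + 186624·x^8)·Dx + (2448·x + 20160·x^3 + 62208·x^5 + 82944·x^7)·Dx^2 + (442 + 5088·x^2 + 19008·x^4 + 41472·x^6 + 41472·x^8)·Dx^3 + (272·x + 2240·x^3 + 6912·x^5 + 9216·x^7)·Dx^4 + (13 + 176·x^2 + 928·x^4 + 2304·x^6 + 2304·x^8)·Dx^5  (order 5).
h: a_k = 0, 0, -3, 0, 35/4, 0, -503/40, …
ICs: h(0) = 0, h′(0) = 0, h′′(0) = -6, h′′′(0) = 0, h′′′′(0) = 210.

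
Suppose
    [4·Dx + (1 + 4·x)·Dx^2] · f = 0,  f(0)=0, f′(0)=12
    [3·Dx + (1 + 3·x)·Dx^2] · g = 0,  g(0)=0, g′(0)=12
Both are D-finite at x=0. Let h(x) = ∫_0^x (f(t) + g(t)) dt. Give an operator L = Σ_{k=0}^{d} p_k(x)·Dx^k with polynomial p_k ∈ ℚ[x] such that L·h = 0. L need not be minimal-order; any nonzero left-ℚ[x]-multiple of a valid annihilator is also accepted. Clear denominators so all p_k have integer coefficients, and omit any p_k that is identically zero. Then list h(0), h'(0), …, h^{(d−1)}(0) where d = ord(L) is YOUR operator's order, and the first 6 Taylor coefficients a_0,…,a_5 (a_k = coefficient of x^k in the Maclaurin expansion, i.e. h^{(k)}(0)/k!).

L = 24·Dx^2 + (14 + 48·x)·Dx^3 + (1 + 7·x + 12·x^2)·Dx^4  (order 4).
h: a_k = 0, 0, 12, -14, 25, -273/5, …
ICs: h(0) = 0, h′(0) = 0, h′′(0) = 24, h′′′(0) = -84.

f: a_k = 0, 12, -24, 64, -192, 3072/5, …
g: a_k = 0, 12, -18, 36, -81, 972/5, …
Sum ⇒ L₀ = lclm(L_f,L_g) in ℚ(x)⟨Dx⟩.
Integrate: L := L₀·Dx.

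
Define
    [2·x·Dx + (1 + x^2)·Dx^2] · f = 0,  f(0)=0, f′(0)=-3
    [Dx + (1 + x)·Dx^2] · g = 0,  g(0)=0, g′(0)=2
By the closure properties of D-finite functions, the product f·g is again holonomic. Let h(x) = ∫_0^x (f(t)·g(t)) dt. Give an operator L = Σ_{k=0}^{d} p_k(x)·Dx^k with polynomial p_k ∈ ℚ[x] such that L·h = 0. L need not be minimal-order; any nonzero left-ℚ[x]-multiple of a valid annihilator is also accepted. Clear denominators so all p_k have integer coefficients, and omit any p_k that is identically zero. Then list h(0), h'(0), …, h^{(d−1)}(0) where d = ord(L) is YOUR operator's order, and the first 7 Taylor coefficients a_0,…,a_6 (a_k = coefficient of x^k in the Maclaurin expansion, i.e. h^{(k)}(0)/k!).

f: a_k = 0, -3, 0, 1, 0, -3/5, 0, …
g: a_k = 0, 2, -1, 2/3, -1/2, 2/5, -1/3, …
h₀=f·g: eliminate ⇒ L₀, order ≤ 2·2.
h=∫₀ˣh₀: take L = L₀·Dx.
L = (24 + 44·x + 80·x^2 + 156·x^3 + 120·x^4 + 52·x^5 + 4·x^7)·Dx^2 + (18 + 124·x + 308·x^2 + 484·x^3 + 544·x^4 + 372·x^5 + 140·x^6 + 12·x^7 + 14·x^8)·Dx^3 + (12 + 64·x + 192·x^2 + 312·x^3 + 360·x^4 + 312·x^5 + 192·x^6 + 72·x^7 + 12·x^8 + 8·x^9)·Dx^4 + (5 + 18·x + 37·x^2 + 56·x^3 + 66·x^4 + 60·x^5 + 42·x^6 + 24·x^7 + 9·x^8 + 2·x^9 + x^10)·Dx^5  (order 5).
h: a_k = 0, 0, 0, -2, 3/4, 0, 1/12, …
ICs: h(0) = 0, h′(0) = 0, h′′(0) = 0, h′′′(0) = -12, h′′′′(0) = 18.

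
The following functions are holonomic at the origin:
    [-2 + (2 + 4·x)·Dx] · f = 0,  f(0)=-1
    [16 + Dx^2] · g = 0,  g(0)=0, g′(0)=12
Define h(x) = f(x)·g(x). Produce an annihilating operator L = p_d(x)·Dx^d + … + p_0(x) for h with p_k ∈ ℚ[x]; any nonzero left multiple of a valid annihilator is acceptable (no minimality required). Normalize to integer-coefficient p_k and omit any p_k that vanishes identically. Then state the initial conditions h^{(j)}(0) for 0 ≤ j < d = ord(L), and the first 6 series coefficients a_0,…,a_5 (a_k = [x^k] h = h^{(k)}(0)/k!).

L = (19 + 64·x + 64·x^2) + (-2 - 4·x)·Dx + (1 + 4·x + 4·x^2)·Dx^2  (order 2).
h: a_k = 0, -12, -12, 38, 26, -341/10, …
ICs: h(0) = 0, h′(0) = -12.

f: a_k = -1, -1, 1/2, -1/2, 5/8, -7/8, …
g: a_k = 0, 12, 0, -32, 0, 128/5, …
h₀=f·g: eliminate ⇒ L₀, order ≤ 1·2.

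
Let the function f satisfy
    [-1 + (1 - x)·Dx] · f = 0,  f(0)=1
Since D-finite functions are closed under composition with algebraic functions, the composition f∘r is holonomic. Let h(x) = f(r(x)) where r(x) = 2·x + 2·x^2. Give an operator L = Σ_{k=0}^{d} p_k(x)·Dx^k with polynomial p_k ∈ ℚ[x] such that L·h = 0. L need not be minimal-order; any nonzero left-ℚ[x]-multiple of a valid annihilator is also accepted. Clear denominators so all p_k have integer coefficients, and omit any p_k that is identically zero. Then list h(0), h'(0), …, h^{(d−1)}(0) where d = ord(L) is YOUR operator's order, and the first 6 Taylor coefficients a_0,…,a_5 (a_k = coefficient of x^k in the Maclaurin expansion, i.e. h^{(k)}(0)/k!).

f: a_k = 1, 1, 1, 1, 1, 1, …
Change of var in L_f (x↦r) gives L₀.
L = (2 + 4·x) + (-1 + 2·x + 2·x^2)·Dx  (order 1).
h: a_k = 1, 2, 6, 16, 44, 120, …
ICs: h(0) = 1.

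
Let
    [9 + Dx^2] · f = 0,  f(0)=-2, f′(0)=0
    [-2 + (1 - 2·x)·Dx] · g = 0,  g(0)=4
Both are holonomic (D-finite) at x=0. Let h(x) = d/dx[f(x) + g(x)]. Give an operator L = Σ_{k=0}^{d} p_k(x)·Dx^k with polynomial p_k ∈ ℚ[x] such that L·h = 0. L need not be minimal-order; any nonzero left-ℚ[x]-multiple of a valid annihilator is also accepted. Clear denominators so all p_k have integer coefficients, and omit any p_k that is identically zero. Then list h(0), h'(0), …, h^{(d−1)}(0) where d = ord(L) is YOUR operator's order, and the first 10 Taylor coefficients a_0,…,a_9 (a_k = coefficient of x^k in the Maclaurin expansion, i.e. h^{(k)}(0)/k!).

f: a_k = -2, 0, 9, 0, -27/4, 0, 81/40, 0, -729/2240, 0, …
g: a_k = 4, 8, 16, 32, 64, 128, 256, 512, 1024, 2048, …
L₀ := lclm(L_f,L_g); ord L₀ ≤ 2+1.
Derive L from L₀ (diff closure).
L = (684 - 432·x + 432·x^2) + (-99 + 306·x - 324·x^2 + 216·x^3)·Dx + (76 - 48·x + 48·x^2)·Dx^2 + (-11 + 34·x - 36·x^2 + 24·x^3)·Dx^3  (order 3).
h: a_k = 8, 50, 96, 229, 640, 30963/20, 3584, 2293031/280, 18432, 91751129/2240, …
ICs: h(0) = 8, h′(0) = 50, h′′(0) = 192.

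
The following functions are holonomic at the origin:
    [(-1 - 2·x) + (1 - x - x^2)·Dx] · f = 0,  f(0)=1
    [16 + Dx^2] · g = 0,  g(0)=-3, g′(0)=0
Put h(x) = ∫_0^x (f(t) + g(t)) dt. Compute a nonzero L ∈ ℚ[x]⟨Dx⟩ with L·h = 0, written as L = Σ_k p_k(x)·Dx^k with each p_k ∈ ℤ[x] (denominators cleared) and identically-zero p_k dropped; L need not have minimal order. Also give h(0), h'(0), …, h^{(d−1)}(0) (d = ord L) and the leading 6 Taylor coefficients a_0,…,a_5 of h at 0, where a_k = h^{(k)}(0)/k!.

L = (272 + 384·x - 352·x^2 + 192·x^3 + 640·x^4 + 256·x^5)·Dx + (-160 + 368·x + 32·x^2 - 544·x^3 + 48·x^4 + 384·x^5 + 128·x^6)·Dx^2 + (17 + 24·x - 22·x^2 + 12·x^3 + 40·x^4 + 16·x^5)·Dx^3 + (-10 + 23·x + 2·x^2 - 34·x^3 + 3·x^4 + 24·x^5 + 8·x^6)·Dx^4  (order 4).
h: a_k = 0, -2, 1/2, 26/3, 3/4, -27/5, …
ICs: h(0) = 0, h′(0) = -2, h′′(0) = 1, h′′′(0) = 52.

f: a_k = 1, 1, 2, 3, 5, 8, …
g: a_k = -3, 0, 24, 0, -32, 0, …
Sum ⇒ L₀ = lclm(L_f,L_g) in ℚ(x)⟨Dx⟩.
∫: right-multiply L₀ by Dx.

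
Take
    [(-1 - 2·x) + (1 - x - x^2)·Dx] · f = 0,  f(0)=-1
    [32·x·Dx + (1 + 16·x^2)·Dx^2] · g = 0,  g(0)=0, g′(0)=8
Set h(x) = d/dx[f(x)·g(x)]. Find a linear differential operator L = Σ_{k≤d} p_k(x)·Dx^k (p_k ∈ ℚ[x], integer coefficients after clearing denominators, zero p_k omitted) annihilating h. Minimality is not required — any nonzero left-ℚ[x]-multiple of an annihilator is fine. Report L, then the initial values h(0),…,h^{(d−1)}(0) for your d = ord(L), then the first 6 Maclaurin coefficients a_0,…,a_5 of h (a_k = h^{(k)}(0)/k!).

f: a_k = -1, -1, -2, -3, -5, -8, …
g: a_k = 0, 8, 0, -128/3, 0, 2048/5, …
f·g: L₀ = L_f ⊗_s L_g, ord ≤ 1·2.
Derive L from L₀ (diff closure).
L = (-58 + 3360·x^2 + 6144·x^3 + 9216·x^4) + (19 + 70·x - 528·x^2 + 352·x^3 + 6144·x^4 + 6144·x^5)·Dx + (-1 - 15·x - 47·x^2 - 176·x^3 - 448·x^4 + 1024·x^5 + 768·x^6)·Dx^2  (order 2).
h: a_k = -8, -16, 80, 224/3, -5464/3, -10368/5, …
ICs: h(0) = -8, h′(0) = -16.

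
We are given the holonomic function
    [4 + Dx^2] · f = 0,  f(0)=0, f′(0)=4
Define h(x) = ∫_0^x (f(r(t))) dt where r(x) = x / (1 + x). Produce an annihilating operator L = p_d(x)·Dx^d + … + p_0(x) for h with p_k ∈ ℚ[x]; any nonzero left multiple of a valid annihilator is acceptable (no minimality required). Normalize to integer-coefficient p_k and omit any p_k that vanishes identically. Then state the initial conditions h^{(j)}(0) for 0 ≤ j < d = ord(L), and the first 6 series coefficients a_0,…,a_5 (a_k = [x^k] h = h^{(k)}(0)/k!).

L = 4·Dx + (2 + 6·x + 6·x^2 + 2·x^3)·Dx^2 + (1 + 4·x + 6·x^2 + 4·x^3 + x^4)·Dx^3  (order 3).
h: a_k = 0, 0, 2, -4/3, 1/3, 4/5, …
ICs: h(0) = 0, h′(0) = 0, h′′(0) = 4.

f: a_k = 0, 4, 0, -8/3, 0, 8/15, …
Change of var in L_f (x↦r) gives L₀.
h=∫₀ˣh₀: take L = L₀·Dx.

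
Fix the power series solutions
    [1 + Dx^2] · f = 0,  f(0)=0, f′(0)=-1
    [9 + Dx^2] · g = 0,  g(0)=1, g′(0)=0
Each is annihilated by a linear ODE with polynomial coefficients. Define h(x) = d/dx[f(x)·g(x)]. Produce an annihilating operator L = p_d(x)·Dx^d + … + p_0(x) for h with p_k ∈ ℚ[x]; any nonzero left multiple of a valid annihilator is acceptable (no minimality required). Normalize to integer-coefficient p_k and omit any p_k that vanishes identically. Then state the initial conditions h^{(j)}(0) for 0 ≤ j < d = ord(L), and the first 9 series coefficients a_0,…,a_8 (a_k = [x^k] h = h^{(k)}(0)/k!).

L = 64 + 20·Dx^2 + Dx^4  (order 4).
h: a_k = -1, 0, 14, 0, -62/3, 0, 508/45, 0, -146/45, …
ICs: h(0) = -1, h′(0) = 0, h′′(0) = 28, h′′′(0) = 0.

f: a_k = 0, -1, 0, 1/6, 0, -1/120, 0, 1/5040, 0, …
g: a_k = 1, 0, -9/2, 0, 27/8, 0, -81/80, 0, 729/4480, …
f·g: L₀ = L_f ⊗_s L_g, ord ≤ 2·2.
h₀' ⇒ L via d/dx closure of L₀.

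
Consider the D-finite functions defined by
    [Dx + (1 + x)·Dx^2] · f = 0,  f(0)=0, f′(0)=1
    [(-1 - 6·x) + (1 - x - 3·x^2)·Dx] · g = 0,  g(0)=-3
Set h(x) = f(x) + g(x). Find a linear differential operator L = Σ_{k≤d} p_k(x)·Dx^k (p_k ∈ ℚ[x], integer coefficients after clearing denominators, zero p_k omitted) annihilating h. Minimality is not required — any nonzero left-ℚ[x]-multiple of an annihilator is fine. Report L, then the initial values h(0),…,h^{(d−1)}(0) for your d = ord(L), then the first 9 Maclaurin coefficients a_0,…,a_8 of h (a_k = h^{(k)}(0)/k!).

f: a_k = 0, 1, -1/2, 1/3, -1/4, 1/5, -1/6, 1/7, -1/8, …
g: a_k = -3, -3, -12, -21, -57, -120, -291, -651, -1524, …
L₀ := lclm(L_f,L_g); ord L₀ ≤ 2+1.
L = (-58 - 350·x - 636·x^2 - 756·x^3 - 324·x^4)·Dx + (-40 - 364·x - 976·x^2 - 1632·x^3 - 1530·x^4 - 540·x^5)·Dx^2 + (9 + 31·x + 27·x^2 - 115·x^3 - 345·x^4 - 333·x^5 - 108·x^6)·Dx^3  (order 3).
h: a_k = -3, -2, -25/2, -62/3, -229/4, -599/5, -1747/6, -4556/7, -12193/8, …
ICs: h(0) = -3, h′(0) = -2, h′′(0) = -25.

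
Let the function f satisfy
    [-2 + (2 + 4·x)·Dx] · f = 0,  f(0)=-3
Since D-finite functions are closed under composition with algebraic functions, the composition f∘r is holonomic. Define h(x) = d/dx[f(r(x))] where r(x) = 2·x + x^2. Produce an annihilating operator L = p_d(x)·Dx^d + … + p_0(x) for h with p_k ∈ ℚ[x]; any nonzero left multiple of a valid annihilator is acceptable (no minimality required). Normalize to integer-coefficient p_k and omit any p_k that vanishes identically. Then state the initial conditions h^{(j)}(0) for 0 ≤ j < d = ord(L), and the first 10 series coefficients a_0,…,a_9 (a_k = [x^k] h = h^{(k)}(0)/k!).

L = -1 + (-1 - 5·x - 6·x^2 - 2·x^3)·Dx  (order 1).
h: a_k = -6, 6, -18, 54, -165, 513, -1617, 5151, -66177/4, 213945/4, …
ICs: h(0) = -6.

f: a_k = -3, -3, 3/2, -3/2, 15/8, -21/8, 63/16, -99/16, 1287/128, -2145/128, …
Change of var in L_f (x↦r) gives L₀.
Differentiate: ansatz ord ≤ ord L₀ ⇒ L.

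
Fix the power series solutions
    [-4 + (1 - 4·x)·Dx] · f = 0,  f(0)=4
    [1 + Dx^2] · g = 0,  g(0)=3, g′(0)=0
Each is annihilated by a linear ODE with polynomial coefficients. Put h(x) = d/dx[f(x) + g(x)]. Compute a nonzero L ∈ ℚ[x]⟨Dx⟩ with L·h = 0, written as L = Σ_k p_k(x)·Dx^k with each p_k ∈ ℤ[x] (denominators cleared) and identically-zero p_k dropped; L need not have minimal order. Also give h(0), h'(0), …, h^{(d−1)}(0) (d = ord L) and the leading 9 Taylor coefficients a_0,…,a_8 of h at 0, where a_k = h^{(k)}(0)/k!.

L = (1544 - 64·x + 128·x^2) + (-97 + 396·x - 48·x^2 + 64·x^3)·Dx + (1544 - 64·x + 128·x^2)·Dx^2 + (-97 + 396·x - 48·x^2 + 64·x^3)·Dx^3  (order 3).
h: a_k = 16, 125, 768, 8193/2, 20480, 3932159/40, 458752, 3523215361/1680, 9437184, …
ICs: h(0) = 16, h′(0) = 125, h′′(0) = 1536.

f: a_k = 4, 16, 64, 256, 1024, 4096, 16384, 65536, 262144, …
g: a_k = 3, 0, -3/2, 0, 1/8, 0, -1/240, 0, 1/13440, …
L₀ := lclm(L_f,L_g); ord L₀ ≤ 1+2.
Derive L from L₀ (diff closure).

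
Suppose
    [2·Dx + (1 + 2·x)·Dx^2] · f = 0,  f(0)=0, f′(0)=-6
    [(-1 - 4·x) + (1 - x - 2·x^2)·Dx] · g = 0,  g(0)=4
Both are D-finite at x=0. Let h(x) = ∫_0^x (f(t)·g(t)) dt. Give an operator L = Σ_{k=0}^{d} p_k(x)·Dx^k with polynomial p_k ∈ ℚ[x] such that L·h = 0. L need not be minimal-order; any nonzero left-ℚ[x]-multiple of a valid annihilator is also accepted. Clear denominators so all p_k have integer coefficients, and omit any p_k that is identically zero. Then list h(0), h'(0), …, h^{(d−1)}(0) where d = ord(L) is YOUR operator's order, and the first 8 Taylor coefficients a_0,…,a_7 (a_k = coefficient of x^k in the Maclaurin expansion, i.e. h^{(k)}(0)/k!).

f: a_k = 0, -6, 6, -8, 12, -96/5, 32, -384/7, …
g: a_k = 4, 4, 12, 20, 44, 84, 172, 340, …
h₀=f·g: eliminate ⇒ L₀, order ≤ 2·1.
h=∫₀ˣh₀: take L = L₀·Dx.
L = (6 + 16·x)·Dx + (14·x + 20·x^2)·Dx^2 + (-1 - x + 4·x^2 + 4·x^3)·Dx^3  (order 3).
h: a_k = 0, 0, -12, 0, -20, -32/5, -224/5, -1024/35, …
ICs: h(0) = 0, h′(0) = 0, h′′(0) = -24.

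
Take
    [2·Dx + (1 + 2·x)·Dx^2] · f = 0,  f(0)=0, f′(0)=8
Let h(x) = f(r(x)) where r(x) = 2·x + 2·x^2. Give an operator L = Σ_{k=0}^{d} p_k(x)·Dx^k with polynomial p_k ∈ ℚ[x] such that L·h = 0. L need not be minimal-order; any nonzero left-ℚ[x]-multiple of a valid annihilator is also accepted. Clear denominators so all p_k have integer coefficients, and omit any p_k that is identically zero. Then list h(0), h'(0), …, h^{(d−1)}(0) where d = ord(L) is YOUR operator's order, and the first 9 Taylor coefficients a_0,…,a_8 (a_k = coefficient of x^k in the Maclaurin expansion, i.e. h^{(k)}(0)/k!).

L = 2·Dx + (1 + 2·x)·Dx^2  (order 2).
h: a_k = 0, 16, -16, 64/3, -32, 256/5, -256/3, 1024/7, -256, …
ICs: h(0) = 0, h′(0) = 16.

f: a_k = 0, 8, -8, 32/3, -16, 128/5, -128/3, 512/7, -128, …
h₀=f(r): pull back L_f along r ⇒ L₀.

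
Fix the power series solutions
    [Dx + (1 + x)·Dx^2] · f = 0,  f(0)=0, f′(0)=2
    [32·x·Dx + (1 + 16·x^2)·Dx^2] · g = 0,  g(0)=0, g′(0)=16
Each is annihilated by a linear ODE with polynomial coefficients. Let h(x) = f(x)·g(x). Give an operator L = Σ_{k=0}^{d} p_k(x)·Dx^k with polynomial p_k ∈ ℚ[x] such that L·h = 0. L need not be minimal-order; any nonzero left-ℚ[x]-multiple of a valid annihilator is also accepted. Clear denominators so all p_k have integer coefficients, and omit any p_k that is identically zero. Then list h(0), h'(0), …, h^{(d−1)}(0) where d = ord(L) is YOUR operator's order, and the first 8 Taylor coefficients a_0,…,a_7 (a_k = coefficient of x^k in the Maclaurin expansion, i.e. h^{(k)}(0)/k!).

L = (4224 + 8384·x + 204800·x^2 + 531456·x^3 + 491520·x^4 + 212992·x^5 + 262144·x^7)·Dx + (4098 + 28864·x + 258368·x^2 + 1045504·x^3 + 1798144·x^4 + 1523712·x^5 + 573440·x^6 + 786432·x^7 + 917504·x^8)·Dx^2 + (132 + 8644·x + 37632·x^2 + 196032·x^3 + 614400·x^4 + 955392·x^5 + 786432·x^6 + 540672·x^7 + 786432·x^8 + 524288·x^9)·Dx^3 + (65 + 258·x + 2497·x^2 + 8576·x^3 + 30336·x^4 + 76800·x^5 + 118272·x^6 + 98304·x^7 + 98304·x^8 + 131072·x^9 + 65536·x^10)·Dx^4  (order 4).
h: a_k = 0, 0, 32, -16, -160, 232/3, 71456/45, -11728/15, …
ICs: h(0) = 0, h′(0) = 0, h′′(0) = 64, h′′′(0) = -96.

f: a_k = 0, 2, -1, 2/3, -1/2, 2/5, -1/3, 2/7, …
g: a_k = 0, 16, 0, -256/3, 0, 4096/5, 0, -65536/7, …
Sym-product of L_f,L_g gives L₀ (≤ ord 4).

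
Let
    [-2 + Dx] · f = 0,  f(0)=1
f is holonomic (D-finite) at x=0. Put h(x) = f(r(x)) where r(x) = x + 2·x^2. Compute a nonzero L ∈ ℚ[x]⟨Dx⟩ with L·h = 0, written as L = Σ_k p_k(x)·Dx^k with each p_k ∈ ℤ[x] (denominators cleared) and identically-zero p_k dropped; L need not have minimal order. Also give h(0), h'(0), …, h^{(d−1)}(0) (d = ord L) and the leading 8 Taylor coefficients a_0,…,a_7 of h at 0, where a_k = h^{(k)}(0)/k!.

f: a_k = 1, 2, 2, 4/3, 2/3, 4/15, 4/45, 8/315, …
h₀=f(r): pull back L_f along r ⇒ L₀.
L = (-2 - 8·x) + Dx  (order 1).
h: a_k = 1, 2, 6, 28/3, 50/3, 108/5, 1324/45, 10424/315, …
ICs: h(0) = 1.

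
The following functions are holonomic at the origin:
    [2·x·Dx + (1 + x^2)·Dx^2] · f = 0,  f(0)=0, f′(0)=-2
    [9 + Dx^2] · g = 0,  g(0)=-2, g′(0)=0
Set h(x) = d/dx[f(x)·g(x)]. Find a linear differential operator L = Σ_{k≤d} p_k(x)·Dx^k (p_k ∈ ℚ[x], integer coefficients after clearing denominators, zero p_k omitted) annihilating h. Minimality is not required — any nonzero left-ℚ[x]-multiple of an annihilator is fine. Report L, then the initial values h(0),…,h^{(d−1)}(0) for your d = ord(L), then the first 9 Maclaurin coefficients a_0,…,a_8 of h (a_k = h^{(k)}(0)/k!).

f: a_k = 0, -2, 0, 2/3, 0, -2/5, 0, 2/7, 0, …
g: a_k = -2, 0, 9, 0, -27/4, 0, 81/40, 0, -729/2240, …
Product ⇒ symmetric product L₀, ord ≤ 4.
Derive L from L₀ (diff closure).
L = (20358 + 86886·x^2 + 157437·x^4 + 155520·x^6 + 96228·x^8 + 36450·x^10 + 6561·x^12) + (6372·x + 25596·x^3 + 39960·x^5 + 32400·x^7 + 14580·x^9 + 2916·x^11)·Dx + (3432 + 15828·x^2 + 31110·x^4 + 33588·x^6 + 22032·x^8 + 8424·x^10 + 1458·x^12)·Dx^2 + (708·x + 2844·x^3 + 4440·x^5 + 3600·x^7 + 1620·x^9 + 324·x^11)·Dx^3 + (130 + 686·x^2 + 1513·x^4 + 1812·x^6 + 1260·x^8 + 486·x^10 + 81·x^12)·Dx^4  (order 4).
h: a_k = 4, 0, -58, 0, 203/2, 0, -1781/20, 0, 15557/224, …
ICs: h(0) = 4, h′(0) = 0, h′′(0) = -116, h′′′(0) = 0.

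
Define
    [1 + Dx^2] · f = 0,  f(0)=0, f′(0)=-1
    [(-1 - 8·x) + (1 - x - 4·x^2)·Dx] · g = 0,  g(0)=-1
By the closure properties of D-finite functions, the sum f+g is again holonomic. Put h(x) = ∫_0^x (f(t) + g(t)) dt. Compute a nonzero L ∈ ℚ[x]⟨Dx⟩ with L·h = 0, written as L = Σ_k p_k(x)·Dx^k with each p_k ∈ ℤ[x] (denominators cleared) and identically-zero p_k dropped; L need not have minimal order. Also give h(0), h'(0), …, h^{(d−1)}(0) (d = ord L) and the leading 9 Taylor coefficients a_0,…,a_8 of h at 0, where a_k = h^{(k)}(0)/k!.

f: a_k = 0, -1, 0, 1/6, 0, -1/120, 0, 1/5040, 0, …
g: a_k = -1, -1, -5, -9, -29, -65, -181, -441, -1165, …
Sum ⇒ L₀ = lclm(L_f,L_g) in ℚ(x)⟨Dx⟩.
∫: right-multiply L₀ by Dx.
L = (-55 - 486·x - 553·x^2 - 1488·x^3 - 80·x^4 - 128·x^5)·Dx + (11 + 11·x + 23·x^2 - 169·x^3 - 348·x^4 - 48·x^5 - 64·x^6)·Dx^2 + (-55 - 486·x - 553·x^2 - 1488·x^3 - 80·x^4 - 128·x^5)·Dx^3 + (11 + 11·x + 23·x^2 - 169·x^3 - 348·x^4 - 48·x^5 - 64·x^6)·Dx^4  (order 4).
h: a_k = 0, -1, -1, -5/3, -53/24, -29/5, -7801/720, -181/7, -2222639/40320, …
ICs: h(0) = 0, h′(0) = -1, h′′(0) = -2, h′′′(0) = -10.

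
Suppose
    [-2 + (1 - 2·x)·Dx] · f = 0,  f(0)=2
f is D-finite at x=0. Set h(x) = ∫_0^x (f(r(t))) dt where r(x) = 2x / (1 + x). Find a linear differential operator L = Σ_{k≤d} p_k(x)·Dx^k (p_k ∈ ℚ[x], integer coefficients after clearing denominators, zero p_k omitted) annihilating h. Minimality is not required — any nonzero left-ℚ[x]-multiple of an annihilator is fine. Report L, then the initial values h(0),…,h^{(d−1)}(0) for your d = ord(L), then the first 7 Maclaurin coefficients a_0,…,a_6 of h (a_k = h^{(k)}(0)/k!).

f: a_k = 2, 4, 8, 16, 32, 64, 128, …
f∘r: x↦r, Dx↦Dx/r' in L_f ⇒ L₀.
h=∫h₀ ⇒ L = L₀·Dx.
L = 4·Dx + (-1 + 2·x + 3·x^2)·Dx^2  (order 2).
h: a_k = 0, 2, 4, 8, 18, 216/5, 108, …
ICs: h(0) = 0, h′(0) = 2.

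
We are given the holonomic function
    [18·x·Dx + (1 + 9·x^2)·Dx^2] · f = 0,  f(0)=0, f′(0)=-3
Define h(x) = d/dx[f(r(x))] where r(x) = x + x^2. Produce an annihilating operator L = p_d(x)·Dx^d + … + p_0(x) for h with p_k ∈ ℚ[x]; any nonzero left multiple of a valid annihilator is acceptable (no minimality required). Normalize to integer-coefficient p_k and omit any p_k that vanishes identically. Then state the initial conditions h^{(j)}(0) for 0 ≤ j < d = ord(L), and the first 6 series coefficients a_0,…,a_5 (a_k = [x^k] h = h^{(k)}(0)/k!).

f: a_k = 0, -3, 0, 9, 0, -243/5, …
Substitute x→r, Dx→(1/r')Dx; clear ⇒ L₀.
Differentiate: ansatz ord ≤ ord L₀ ⇒ L.
L = (-2 + 18·x + 72·x^2 + 108·x^3 + 54·x^4) + (1 + 2·x + 9·x^2 + 36·x^3 + 45·x^4 + 18·x^5)·Dx  (order 1).
h: a_k = -3, -6, 27, 108, -108, -1404, …
ICs: h(0) = -3.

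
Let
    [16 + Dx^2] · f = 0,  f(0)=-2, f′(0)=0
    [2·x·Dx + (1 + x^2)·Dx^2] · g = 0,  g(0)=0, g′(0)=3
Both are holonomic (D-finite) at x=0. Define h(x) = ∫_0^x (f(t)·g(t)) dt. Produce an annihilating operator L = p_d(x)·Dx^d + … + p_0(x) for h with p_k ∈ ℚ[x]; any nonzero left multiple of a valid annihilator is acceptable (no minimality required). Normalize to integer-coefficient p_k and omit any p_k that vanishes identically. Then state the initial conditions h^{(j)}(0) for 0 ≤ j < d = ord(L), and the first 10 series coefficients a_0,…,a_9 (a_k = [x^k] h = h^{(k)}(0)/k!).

L = (5440 + 19136·x^2 + 25856·x^4 + 16384·x^6 + 4096·x^8)·Dx + (1152·x + 3200·x^3 + 3072·x^5 + 1024·x^7)·Dx^2 + (612 + 2252·x^2 + 3168·x^4 + 2048·x^6 + 512·x^8)·Dx^3 + (72·x + 200·x^3 + 192·x^5 + 64·x^7)·Dx^4 + (17 + 66·x^2 + 97·x^4 + 64·x^6 + 16·x^8)·Dx^5  (order 5).
h: a_k = 0, 0, -3, 0, 25/2, 0, -203/15, 0, 3461/420, 0, …
ICs: h(0) = 0, h′(0) = 0, h′′(0) = -6, h′′′(0) = 0, h′′′′(0) = 300.

f: a_k = -2, 0, 16, 0, -64/3, 0, 512/45, 0, -1024/315, 0, …
g: a_k = 0, 3, 0, -1, 0, 3/5, 0, -3/7, 0, 1/3, …
L₀ := L_f ⊗_s L_g (sym. prod.), ord ≤ 4.
∫: right-multiply L₀ by Dx.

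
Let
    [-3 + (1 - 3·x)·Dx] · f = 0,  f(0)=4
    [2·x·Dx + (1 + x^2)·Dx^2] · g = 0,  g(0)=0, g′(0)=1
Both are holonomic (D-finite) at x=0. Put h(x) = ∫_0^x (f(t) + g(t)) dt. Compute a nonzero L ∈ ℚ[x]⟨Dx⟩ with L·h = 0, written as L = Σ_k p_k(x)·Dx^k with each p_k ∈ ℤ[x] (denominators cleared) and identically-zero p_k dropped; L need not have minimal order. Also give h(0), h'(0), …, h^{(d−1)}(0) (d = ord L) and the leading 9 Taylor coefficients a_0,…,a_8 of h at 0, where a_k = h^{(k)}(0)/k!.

L = (-6 + 72·x + 18·x^2)·Dx^2 + (28 - 6·x + 60·x^2 + 18·x^3)·Dx^3 + (-3 + 8·x + 8·x^3 + 3·x^4)·Dx^4  (order 4).
h: a_k = 0, 4, 13/2, 12, 323/12, 324/5, 4861/30, 2916/7, 61235/56, …
ICs: h(0) = 0, h′(0) = 4, h′′(0) = 13, h′′′(0) = 72.

f: a_k = 4, 12, 36, 108, 324, 972, 2916, 8748, 26244, …
g: a_k = 0, 1, 0, -1/3, 0, 1/5, 0, -1/7, 0, …
h₀=f+g: left-lcm gives L₀, ord ≤ 3.
Integrate: L := L₀·Dx.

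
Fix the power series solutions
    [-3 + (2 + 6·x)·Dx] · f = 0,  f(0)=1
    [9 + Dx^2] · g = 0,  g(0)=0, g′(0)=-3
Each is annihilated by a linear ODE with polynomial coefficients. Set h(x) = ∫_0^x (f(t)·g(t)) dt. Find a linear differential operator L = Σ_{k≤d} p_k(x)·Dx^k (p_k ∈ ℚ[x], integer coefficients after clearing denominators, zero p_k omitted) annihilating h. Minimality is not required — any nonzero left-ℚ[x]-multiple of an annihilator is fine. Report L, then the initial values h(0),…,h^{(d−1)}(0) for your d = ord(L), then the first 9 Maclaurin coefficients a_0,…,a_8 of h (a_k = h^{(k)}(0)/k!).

f: a_k = 1, 3/2, -9/8, 27/16, -405/128, 1701/256, -15309/1024, 72171/2048, -2814669/32768, …
g: a_k = 0, -3, 0, 9/2, 0, -81/40, 0, 243/560, 0, …
L₀ := L_f ⊗_s L_g (sym. prod.), ord ≤ 2.
h=∫₀ˣh₀: take L = L₀·Dx.
L = (63 + 216·x + 324·x^2)·Dx + (-12 - 36·x)·Dx^2 + (4 + 24·x + 36·x^2)·Dx^3  (order 3).
h: a_k = 0, 0, -3/2, -3/2, 63/32, 27/80, 513/1280, -19683/8960, 238869/57344, …
ICs: h(0) = 0, h′(0) = 0, h′′(0) = -3.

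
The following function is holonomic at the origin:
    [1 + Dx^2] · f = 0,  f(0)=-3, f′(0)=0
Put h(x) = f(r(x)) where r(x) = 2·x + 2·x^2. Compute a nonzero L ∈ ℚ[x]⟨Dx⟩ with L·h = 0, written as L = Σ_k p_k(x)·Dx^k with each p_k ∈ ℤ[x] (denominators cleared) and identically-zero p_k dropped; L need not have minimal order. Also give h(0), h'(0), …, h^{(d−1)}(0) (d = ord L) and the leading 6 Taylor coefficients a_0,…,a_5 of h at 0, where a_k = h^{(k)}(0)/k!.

L = (4 + 24·x + 48·x^2 + 32·x^3) - 2·Dx + (1 + 2·x)·Dx^2  (order 2).
h: a_k = -3, 0, 6, 12, 4, -8, …
ICs: h(0) = -3, h′(0) = 0.

f: a_k = -3, 0, 3/2, 0, -1/8, 0, …
L₀ from L_f via x↦r, Dx↦r'^{-1}Dx.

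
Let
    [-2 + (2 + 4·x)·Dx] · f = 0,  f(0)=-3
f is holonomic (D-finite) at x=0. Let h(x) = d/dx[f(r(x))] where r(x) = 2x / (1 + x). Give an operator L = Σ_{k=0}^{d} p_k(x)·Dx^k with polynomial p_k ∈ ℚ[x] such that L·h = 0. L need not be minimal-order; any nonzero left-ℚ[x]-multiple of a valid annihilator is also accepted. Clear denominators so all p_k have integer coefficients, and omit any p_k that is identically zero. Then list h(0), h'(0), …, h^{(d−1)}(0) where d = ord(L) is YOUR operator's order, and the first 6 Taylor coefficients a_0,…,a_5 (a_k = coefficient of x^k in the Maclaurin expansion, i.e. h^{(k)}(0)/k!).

L = (-4 - 10·x) + (-1 - 6·x - 5·x^2)·Dx  (order 1).
h: a_k = -6, 24, -90, 360, -1530, 6768, …
ICs: h(0) = -6.

f: a_k = -3, -3, 3/2, -3/2, 15/8, -21/8, …
h₀=f(r): pull back L_f along r ⇒ L₀.
h=h₀': d/dx-closure on L₀ ⇒ L.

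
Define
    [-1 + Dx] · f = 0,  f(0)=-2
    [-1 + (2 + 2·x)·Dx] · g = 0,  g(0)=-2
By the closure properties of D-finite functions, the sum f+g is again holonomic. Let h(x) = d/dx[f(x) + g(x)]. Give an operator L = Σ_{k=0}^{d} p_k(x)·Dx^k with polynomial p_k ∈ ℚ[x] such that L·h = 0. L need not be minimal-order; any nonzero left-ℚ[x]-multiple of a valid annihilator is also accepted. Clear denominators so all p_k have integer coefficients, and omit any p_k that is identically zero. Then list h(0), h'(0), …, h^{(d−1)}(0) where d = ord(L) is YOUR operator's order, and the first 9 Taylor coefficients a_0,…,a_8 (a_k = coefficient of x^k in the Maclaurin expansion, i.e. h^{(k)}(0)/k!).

L = (-5 - 2·x) + (-1 - 8·x - 4·x^2)·Dx + (6 + 10·x + 4·x^2)·Dx^2  (order 2).
h: a_k = -3, -3/2, -11/8, -1/48, -137/384, 881/3840, -10523/46080, 134879/645120, -2027537/10321920, …
ICs: h(0) = -3, h′(0) = -3/2.

f: a_k = -2, -2, -1, -1/3, -1/12, -1/60, -1/360, -1/2520, -1/20160, …
g: a_k = -2, -1, 1/4, -1/8, 5/64, -7/128, 21/512, -33/1024, 429/16384, …
Sum ⇒ L₀ = lclm(L_f,L_g) in ℚ(x)⟨Dx⟩.
Derive L from L₀ (diff closure).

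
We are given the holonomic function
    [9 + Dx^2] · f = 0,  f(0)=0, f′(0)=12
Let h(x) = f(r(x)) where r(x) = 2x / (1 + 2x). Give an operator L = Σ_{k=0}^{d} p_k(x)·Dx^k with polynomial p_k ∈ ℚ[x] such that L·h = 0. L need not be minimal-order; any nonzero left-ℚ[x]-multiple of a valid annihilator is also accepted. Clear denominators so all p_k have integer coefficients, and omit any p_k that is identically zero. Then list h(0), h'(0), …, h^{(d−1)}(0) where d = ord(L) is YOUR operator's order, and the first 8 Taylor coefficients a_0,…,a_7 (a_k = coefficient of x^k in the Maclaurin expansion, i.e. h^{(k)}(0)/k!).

f: a_k = 0, 12, 0, -18, 0, 81/10, 0, -243/140, …
h₀=f(r): pull back L_f along r ⇒ L₀.
L = 36 + (4 + 24·x + 48·x^2 + 32·x^3)·Dx + (1 + 8·x + 24·x^2 + 32·x^3 + 16·x^4)·Dx^2  (order 2).
h: a_k = 0, 24, -48, -48, 672, -14064/5, 8160, -619296/35, …
ICs: h(0) = 0, h′(0) = 24.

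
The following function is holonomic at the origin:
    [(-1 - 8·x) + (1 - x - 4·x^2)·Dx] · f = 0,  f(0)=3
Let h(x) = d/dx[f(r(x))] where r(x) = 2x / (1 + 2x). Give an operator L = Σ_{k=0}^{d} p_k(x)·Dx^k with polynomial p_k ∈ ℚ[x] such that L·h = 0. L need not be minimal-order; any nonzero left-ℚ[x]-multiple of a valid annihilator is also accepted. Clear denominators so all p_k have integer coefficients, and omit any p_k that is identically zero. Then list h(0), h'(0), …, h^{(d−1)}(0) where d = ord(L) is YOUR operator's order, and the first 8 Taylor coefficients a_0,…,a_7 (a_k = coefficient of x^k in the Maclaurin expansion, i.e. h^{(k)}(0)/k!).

L = (16 + 96·x + 960·x^2 + 1152·x^3) + (-1 - 22·x - 60·x^2 + 248·x^3 + 576·x^4)·Dx  (order 1).
h: a_k = 6, 96, 0, 3072, -7680, 92160, -387072, 2850816, …
ICs: h(0) = 6.

f: a_k = 3, 3, 15, 27, 87, 195, 543, 1323, …
Substitute x→r, Dx→(1/r')Dx; clear ⇒ L₀.
Derive L from L₀ (diff closure).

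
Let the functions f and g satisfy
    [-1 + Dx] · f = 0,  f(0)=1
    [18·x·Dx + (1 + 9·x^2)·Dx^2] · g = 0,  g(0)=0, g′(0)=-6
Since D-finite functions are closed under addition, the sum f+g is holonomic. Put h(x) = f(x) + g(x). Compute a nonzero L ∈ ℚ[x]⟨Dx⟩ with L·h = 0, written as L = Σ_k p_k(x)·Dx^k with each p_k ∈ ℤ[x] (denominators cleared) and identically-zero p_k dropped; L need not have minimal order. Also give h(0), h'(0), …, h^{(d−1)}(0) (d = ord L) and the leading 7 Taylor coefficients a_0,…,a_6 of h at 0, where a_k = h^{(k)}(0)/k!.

f: a_k = 1, 1, 1/2, 1/6, 1/24, 1/120, 1/720, …
g: a_k = 0, -6, 0, 18, 0, -486/5, 0, …
Weyl lclm of L_f,L_g ⇒ L₀ (ord ≤ 3).
L = (18 - 18·x - 486·x^2 - 162·x^3)·Dx + (-19 + 468·x^2 - 81·x^4)·Dx^2 + (1 + 18·x + 18·x^2 + 162·x^3 + 81·x^4)·Dx^3  (order 3).
h: a_k = 1, -5, 1/2, 109/6, 1/24, -11663/120, 1/720, …
ICs: h(0) = 1, h′(0) = -5, h′′(0) = 1.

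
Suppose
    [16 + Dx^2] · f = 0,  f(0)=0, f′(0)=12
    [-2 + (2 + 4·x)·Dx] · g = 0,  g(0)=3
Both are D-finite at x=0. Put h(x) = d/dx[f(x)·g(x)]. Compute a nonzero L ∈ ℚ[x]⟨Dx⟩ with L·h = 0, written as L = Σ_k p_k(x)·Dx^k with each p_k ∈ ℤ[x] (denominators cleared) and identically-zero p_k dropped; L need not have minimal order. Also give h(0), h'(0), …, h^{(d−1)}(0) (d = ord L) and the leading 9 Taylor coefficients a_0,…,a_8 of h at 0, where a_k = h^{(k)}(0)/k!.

L = (413 + 2688·x + 6784·x^2 + 8192·x^3 + 4096·x^4) + (-26 - 180·x - 384·x^2 - 256·x^3)·Dx + (19 + 140·x + 396·x^2 + 512·x^3 + 256·x^4)·Dx^2  (order 2).
h: a_k = 36, 72, -342, -312, 1023/2, 1809/5, -7687/20, -34/7, -216983/1120, …
ICs: h(0) = 36, h′(0) = 72.

f: a_k = 0, 12, 0, -32, 0, 128/5, 0, -1024/105, 0, …
g: a_k = 3, 3, -3/2, 3/2, -15/8, 21/8, -63/16, 99/16, -1287/128, …
f·g: L₀ = L_f ⊗_s L_g, ord ≤ 2·1.
Derive L from L₀ (diff closure).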